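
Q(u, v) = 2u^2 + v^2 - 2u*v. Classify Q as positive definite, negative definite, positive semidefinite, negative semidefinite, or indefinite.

positive definite

The symmetric matrix of Q is [[2, -1], [-1, 1]].
For the 2×2 matrix [[2, -1], [-1, 1]]: det = 2·1 − (-1)² = 1, trace = 3.
det > 0 so both eigenvalues share the sign of the trace; trace = 3 > 0 ⇒ both positive.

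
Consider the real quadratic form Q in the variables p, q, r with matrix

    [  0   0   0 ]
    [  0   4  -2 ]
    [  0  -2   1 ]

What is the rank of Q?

1

Applying the same elementary operations to the rows and columns of A produces a congruent diagonal matrix with entries 0, 4, 0.
Counting signs: 1 positive, 2 zero.
The rank is the number of nonzero pivots: 1.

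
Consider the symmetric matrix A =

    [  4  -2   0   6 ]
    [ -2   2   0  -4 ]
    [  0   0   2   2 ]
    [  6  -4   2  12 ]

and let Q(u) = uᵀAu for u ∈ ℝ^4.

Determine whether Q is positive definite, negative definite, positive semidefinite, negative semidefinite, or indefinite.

positive semidefinite

Symmetric row and column elimination reduces A to a congruent diagonal form with pivots 4, 1, 2, 0.
Counting signs: 3 positive, 1 zero.
Hence Q is positive semidefinite.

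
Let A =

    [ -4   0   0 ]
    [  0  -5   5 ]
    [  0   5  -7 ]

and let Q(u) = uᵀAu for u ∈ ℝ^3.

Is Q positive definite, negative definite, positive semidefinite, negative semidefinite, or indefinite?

negative definite

Leading principal minors: Δ_1 = -4, Δ_2 = 20, Δ_3 = -40.
The signs alternate starting with Δ_1 < 0, so by Sylvester's criterion Q is negative definite.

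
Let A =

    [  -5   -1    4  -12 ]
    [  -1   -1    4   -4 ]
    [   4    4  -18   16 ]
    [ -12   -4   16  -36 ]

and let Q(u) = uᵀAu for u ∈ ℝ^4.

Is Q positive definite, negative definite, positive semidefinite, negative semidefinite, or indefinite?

negative definite

Leading principal minors: Δ_1 = -5, Δ_2 = 4, Δ_3 = -8, Δ_4 = 32.
The signs alternate starting with Δ_1 < 0, so by Sylvester's criterion Q is negative definite.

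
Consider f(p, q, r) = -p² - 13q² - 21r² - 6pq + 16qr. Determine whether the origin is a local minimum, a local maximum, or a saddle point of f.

local maximum

The Hessian at the origin is H = [[-2, -6, 0], [-6, -26, 16], [0, 16, -42]].
Row-reducing H symmetrically gives the diagonal entries -2, -8, -10.
That gives 3 negative pivots.
H is negative definite, so the origin is a strict local maximum.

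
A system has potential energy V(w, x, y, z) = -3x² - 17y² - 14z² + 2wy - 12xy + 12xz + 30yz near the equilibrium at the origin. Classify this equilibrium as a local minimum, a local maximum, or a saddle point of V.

The Hessian at the origin is H = [[0, 0, 2, 0], [0, -6, -12, 12], [2, -12, -34, 30], [0, 12, 30, -28]].
H is indefinite, so the origin is a saddle point.

saddle point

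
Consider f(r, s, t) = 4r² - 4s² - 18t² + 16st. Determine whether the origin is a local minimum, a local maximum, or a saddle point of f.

saddle point

The Hessian at the origin is H = [[8, 0, 0], [0, -8, 16], [0, 16, -36]].
Congruent diagonalization of H (simultaneous row and column reduction) yields pivots 8, -8, -4.
That gives 1 positive, 2 negative pivots.
H is indefinite, so the origin is a saddle point.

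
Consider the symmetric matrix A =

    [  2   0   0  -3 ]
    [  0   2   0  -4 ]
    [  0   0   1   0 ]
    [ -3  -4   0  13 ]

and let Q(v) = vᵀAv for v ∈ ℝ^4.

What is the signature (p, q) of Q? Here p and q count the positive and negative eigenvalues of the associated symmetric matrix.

An LDLᵀ factorisation of A has diagonal entries 2, 2, 1, 1/2.
Counting signs: 4 positive.

(4, 0)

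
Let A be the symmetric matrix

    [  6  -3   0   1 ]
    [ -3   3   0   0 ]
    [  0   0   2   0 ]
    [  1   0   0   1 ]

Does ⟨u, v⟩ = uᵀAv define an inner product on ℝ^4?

An LDLᵀ factorisation of A has diagonal entries 6, 3/2, 2, 2/3.
Counting signs: 4 positive.
Hence Q is positive definite.
⟨·,·⟩ is an inner product exactly when A is positive definite.

yes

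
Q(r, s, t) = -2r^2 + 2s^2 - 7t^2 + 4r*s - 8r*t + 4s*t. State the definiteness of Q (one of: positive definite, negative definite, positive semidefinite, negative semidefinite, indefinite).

The symmetric matrix is A = [[-2, 2, -4], [2, 2, 2], [-4, 2, -7]].
Row-reducing A symmetrically gives the diagonal entries -2, 4, 0.
So there are 1 positive, 1 negative, 1 zero pivots.
Hence Q is indefinite.

indefinite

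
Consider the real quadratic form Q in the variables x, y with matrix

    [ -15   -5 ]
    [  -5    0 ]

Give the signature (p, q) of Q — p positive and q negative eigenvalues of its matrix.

(1, 1)

Applying the same elementary operations to the rows and columns of A produces a congruent diagonal matrix with entries -15, 5/3.
That gives 1 positive, 1 negative pivots.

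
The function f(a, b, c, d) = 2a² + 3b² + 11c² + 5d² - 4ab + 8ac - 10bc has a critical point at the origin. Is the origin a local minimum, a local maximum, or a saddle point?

local minimum

The Hessian at the origin is H = [[4, -4, 8, 0], [-4, 6, -10, 0], [8, -10, 22, 0], [0, 0, 0, 10]].
Applying the same elementary operations to the rows and columns of H produces a congruent diagonal matrix with entries 4, 2, 4, 10.
That gives 4 positive pivots.
H is positive definite, so the origin is a strict local minimum.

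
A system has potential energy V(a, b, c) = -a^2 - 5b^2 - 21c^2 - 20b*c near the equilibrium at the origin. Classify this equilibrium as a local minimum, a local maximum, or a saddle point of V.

The Hessian at the origin is H = [[-2, 0, 0], [0, -10, -20], [0, -20, -42]].
Row-reducing H symmetrically gives the diagonal entries -2, -10, -2.
That gives 3 negative pivots.
H is negative definite, so the origin is a strict local maximum.

local maximum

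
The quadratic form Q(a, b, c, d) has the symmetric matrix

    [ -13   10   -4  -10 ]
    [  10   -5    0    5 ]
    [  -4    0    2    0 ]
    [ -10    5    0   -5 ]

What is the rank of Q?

3

Applying the same elementary operations to the rows and columns of A produces a congruent diagonal matrix with entries -13, 35/13, -2/7, 0.
That gives 1 positive, 2 negative, 1 zero pivots.
The rank is the number of nonzero pivots: 3.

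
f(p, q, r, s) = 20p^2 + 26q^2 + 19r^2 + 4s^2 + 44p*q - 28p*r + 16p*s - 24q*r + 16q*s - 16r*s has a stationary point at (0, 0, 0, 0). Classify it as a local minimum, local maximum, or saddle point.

local minimum

The Hessian at the origin is H = [[40, 44, -28, 16], [44, 52, -24, 16], [-28, -24, 38, -16], [16, 16, -16, 8]].
An LDLᵀ factorisation of H has diagonal entries 40, 18/5, 50/9, 8/25.
So there are 4 positive pivots.
H is positive definite, so the origin is a strict local minimum.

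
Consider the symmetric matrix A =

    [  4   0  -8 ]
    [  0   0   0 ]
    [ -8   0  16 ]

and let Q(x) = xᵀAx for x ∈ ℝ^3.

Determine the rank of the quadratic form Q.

Applying the same elementary operations to the rows and columns of A produces a congruent diagonal matrix with entries 4, 0, 0.
That gives 1 positive, 2 zero pivots.
The rank is the number of nonzero pivots: 1.

1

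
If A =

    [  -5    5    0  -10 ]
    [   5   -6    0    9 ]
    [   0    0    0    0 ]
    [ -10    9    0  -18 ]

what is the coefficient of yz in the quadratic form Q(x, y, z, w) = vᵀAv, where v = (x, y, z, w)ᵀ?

0

The coefficient of yz is A[2,3] + A[3,2] = 2·0 = 0.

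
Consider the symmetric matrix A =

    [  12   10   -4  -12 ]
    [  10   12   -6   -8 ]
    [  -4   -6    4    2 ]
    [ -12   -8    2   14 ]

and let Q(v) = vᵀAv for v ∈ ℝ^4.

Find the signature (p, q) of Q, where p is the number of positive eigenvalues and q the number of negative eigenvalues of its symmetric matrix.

(4, 0)

Symmetric row and column elimination reduces A to a congruent diagonal form with pivots 12, 11/3, 8/11, 1/2.
Counting signs: 4 positive.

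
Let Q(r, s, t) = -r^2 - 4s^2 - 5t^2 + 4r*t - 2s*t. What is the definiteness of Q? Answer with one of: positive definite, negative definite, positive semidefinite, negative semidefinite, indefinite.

Write A = [[-1, 0, 2], [0, -4, -1], [2, -1, -5]].
Symmetric row and column elimination reduces A to a congruent diagonal form with pivots -1, -4, -3/4.
Counting signs: 3 negative.
Hence Q is negative definite.

negative definite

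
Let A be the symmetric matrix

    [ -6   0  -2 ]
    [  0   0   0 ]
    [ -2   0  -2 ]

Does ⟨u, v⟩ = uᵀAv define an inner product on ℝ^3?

no

Row-reducing A symmetrically gives the diagonal entries -6, 0, -4/3.
Counting signs: 2 negative, 1 zero.
Hence Q is negative semidefinite.
⟨·,·⟩ is an inner product exactly when A is positive definite.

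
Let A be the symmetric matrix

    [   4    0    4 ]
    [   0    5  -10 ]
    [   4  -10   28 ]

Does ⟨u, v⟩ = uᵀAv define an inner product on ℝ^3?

yes

An LDLᵀ factorisation of A has diagonal entries 4, 5, 4.
So there are 3 positive pivots.
Hence Q is positive definite.
⟨·,·⟩ is an inner product exactly when A is positive definite.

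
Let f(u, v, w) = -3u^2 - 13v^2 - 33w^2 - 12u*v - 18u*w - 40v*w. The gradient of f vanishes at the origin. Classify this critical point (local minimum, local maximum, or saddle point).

local maximum

The Hessian at the origin is H = [[-6, -12, -18], [-12, -26, -40], [-18, -40, -66]].
Symmetric row and column elimination reduces H to a congruent diagonal form with pivots -6, -2, -4.
So there are 3 negative pivots.
H is negative definite, so the origin is a strict local maximum.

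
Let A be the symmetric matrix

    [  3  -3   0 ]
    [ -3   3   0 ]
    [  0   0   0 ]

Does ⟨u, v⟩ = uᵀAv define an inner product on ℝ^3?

Applying the same elementary operations to the rows and columns of A produces a congruent diagonal matrix with entries 3, 0, 0.
So there are 1 positive, 2 zero pivots.
Hence Q is positive semidefinite.
⟨·,·⟩ is an inner product exactly when A is positive definite.

no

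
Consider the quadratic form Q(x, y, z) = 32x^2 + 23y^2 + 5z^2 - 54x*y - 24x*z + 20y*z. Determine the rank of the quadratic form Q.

3

The associated matrix is A = [[32, -27, -12], [-27, 23, 10], [-12, 10, 5]].
Applying the same elementary operations to the rows and columns of A produces a congruent diagonal matrix with entries 32, 7/32, 3/7.
So there are 3 positive pivots.
The rank is the number of nonzero pivots: 3.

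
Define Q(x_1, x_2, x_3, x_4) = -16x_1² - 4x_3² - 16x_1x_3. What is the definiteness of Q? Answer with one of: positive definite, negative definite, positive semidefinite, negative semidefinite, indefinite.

negative semidefinite

The associated matrix is A = [[-16, 0, -8, 0], [0, 0, 0, 0], [-8, 0, -4, 0], [0, 0, 0, 0]].
Symmetric row and column elimination reduces A to a congruent diagonal form with pivots -16, 0, 0, 0.
So there are 1 negative, 3 zero pivots.
Hence Q is negative semidefinite.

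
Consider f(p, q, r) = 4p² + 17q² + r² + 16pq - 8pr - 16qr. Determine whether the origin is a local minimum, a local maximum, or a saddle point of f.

The Hessian at the origin is H = [[8, 16, -8], [16, 34, -16], [-8, -16, 2]].
Symmetric row and column elimination reduces H to a congruent diagonal form with pivots 8, 2, -6.
So there are 2 positive, 1 negative pivots.
H is indefinite, so the origin is a saddle point.

saddle point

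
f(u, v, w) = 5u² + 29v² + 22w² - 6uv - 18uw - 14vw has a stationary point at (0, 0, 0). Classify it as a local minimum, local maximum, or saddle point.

local minimum

The Hessian at the origin is H = [[10, -6, -18], [-6, 58, -14], [-18, -14, 44]].
An LDLᵀ factorisation of H has diagonal entries 10, 272/5, 5/17.
Counting signs: 3 positive.
H is positive definite, so the origin is a strict local minimum.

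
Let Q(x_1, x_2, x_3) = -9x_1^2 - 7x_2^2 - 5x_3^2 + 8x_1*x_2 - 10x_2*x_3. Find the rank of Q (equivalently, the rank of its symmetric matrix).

3

Write A = [[-9, 4, 0], [4, -7, -5], [0, -5, -5]].
Symmetric row and column elimination reduces A to a congruent diagonal form with pivots -9, -47/9, -10/47.
So there are 3 negative pivots.
The rank is the number of nonzero pivots: 3.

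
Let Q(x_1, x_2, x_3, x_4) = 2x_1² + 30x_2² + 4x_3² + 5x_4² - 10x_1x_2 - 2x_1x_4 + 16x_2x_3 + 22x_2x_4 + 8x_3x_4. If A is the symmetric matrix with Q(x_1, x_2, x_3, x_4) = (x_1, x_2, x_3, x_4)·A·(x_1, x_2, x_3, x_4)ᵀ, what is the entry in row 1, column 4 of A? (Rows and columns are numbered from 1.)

-1

The coefficient of x_1·x_4 in Q is -2. For a symmetric A this equals A[1,4] + A[4,1] = 2·A[1,4].
So A[1,4] = -2/2 = -1.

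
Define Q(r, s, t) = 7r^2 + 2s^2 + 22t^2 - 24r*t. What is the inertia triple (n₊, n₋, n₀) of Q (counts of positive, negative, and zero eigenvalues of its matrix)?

Write A = [[7, 0, -12], [0, 2, 0], [-12, 0, 22]].
Applying the same elementary operations to the rows and columns of A produces a congruent diagonal matrix with entries 7, 2, 10/7.
Counting signs: 3 positive.

(3, 0, 0)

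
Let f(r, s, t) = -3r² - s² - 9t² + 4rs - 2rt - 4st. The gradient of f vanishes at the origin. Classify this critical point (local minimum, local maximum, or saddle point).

The Hessian at the origin is H = [[-6, 4, -2], [4, -2, -4], [-2, -4, -18]].
Row-reducing H symmetrically gives the diagonal entries -6, 2/3, -60.
That gives 1 positive, 2 negative pivots.
H is indefinite, so the origin is a saddle point.

saddle point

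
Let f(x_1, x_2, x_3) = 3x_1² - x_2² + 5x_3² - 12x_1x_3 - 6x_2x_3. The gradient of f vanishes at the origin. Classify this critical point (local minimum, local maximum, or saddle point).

The Hessian at the origin is H = [[6, 0, -12], [0, -2, -6], [-12, -6, 10]].
Congruent diagonalization of H (simultaneous row and column reduction) yields pivots 6, -2, 4.
So there are 2 positive, 1 negative pivots.
H is indefinite, so the origin is a saddle point.

saddle point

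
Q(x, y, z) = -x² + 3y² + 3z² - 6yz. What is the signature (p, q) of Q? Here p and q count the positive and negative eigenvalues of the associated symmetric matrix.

Write A = [[-1, 0, 0], [0, 3, -3], [0, -3, 3]].
Symmetric row and column elimination reduces A to a congruent diagonal form with pivots -1, 3, 0.
So there are 1 positive, 1 negative, 1 zero pivots.

(1, 1)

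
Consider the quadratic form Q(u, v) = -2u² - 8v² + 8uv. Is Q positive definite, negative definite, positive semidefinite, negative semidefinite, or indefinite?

The associated matrix is A = [[-2, 4], [4, -8]].
Applying the same elementary operations to the rows and columns of A produces a congruent diagonal matrix with entries -2, 0.
So there are 1 negative, 1 zero pivots.
Hence Q is negative semidefinite.

negative semidefinite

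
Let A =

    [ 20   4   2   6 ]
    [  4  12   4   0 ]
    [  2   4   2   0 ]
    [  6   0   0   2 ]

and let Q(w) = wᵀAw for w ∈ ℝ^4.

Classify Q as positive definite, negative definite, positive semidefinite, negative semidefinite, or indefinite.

Symmetric row and column elimination reduces A to a congruent diagonal form with pivots 20, 56/5, 9/14, 0.
That gives 3 positive, 1 zero pivots.
Hence Q is positive semidefinite.

positive semidefinite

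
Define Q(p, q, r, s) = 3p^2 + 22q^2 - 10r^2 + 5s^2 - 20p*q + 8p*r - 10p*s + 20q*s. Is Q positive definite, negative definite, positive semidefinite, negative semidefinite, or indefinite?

Write A = [[3, -10, 4, -5], [-10, 22, 0, 10], [4, 0, -10, 0], [-5, 10, 0, 5]].
Congruent diagonalization of A (simultaneous row and column reduction) yields pivots 3, -34/3, 6/17, -10/3.
Counting signs: 2 positive, 2 negative.
Hence Q is indefinite.

indefinite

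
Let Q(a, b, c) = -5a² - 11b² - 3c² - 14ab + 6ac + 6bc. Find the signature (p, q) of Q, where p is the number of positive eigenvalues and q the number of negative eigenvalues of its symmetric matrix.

(0, 2)

Write A = [[-5, -7, 3], [-7, -11, 3], [3, 3, -3]].
Symmetric row and column elimination reduces A to a congruent diagonal form with pivots -5, -6/5, 0.
Counting signs: 2 negative, 1 zero.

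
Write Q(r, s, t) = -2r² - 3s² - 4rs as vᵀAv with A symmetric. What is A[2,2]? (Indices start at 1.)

-3

The coefficient of s² in Q is -3, and that is exactly A[2,2].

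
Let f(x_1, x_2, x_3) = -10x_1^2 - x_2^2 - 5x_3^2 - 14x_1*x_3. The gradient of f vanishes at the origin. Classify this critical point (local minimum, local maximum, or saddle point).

local maximum

The Hessian at the origin is H = [[-20, 0, -14], [0, -2, 0], [-14, 0, -10]].
Congruent diagonalization of H (simultaneous row and column reduction) yields pivots -20, -2, -1/5.
So there are 3 negative pivots.
H is negative definite, so the origin is a strict local maximum.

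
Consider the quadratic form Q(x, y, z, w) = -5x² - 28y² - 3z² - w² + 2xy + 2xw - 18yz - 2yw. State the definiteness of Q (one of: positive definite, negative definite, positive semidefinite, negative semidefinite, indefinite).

The symmetric matrix is A = [[-5, 1, 0, 1], [1, -28, -9, -1], [0, -9, -3, 0], [1, -1, 0, -1]].
Applying the same elementary operations to the rows and columns of A produces a congruent diagonal matrix with entries -5, -139/5, -12/139, 0.
So there are 3 negative, 1 zero pivots.
Hence Q is negative semidefinite.

negative semidefinite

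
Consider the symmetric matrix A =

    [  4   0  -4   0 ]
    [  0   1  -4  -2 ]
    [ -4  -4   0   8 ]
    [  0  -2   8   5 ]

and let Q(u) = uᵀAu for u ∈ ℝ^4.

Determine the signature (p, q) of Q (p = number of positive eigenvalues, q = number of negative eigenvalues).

Applying the same elementary operations to the rows and columns of A produces a congruent diagonal matrix with entries 4, 1, -20, 1.
Counting signs: 3 positive, 1 negative.

(3, 1)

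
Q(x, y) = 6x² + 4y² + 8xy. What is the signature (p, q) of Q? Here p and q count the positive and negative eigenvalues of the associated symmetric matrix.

(2, 0)

The symmetric matrix is A = [[6, 4], [4, 4]].
Row-reducing A symmetrically gives the diagonal entries 6, 4/3.
Counting signs: 2 positive.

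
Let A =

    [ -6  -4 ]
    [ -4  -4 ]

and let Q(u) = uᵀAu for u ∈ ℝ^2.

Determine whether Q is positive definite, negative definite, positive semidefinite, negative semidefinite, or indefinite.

Leading principal minors: Δ_1 = -6, Δ_2 = 8.
The signs alternate starting with Δ_1 < 0, so by Sylvester's criterion Q is negative definite.

negative definite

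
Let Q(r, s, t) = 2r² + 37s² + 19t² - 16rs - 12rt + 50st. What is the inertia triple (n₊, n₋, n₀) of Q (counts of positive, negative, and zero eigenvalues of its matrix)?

(3, 0, 0)

Write A = [[2, -8, -6], [-8, 37, 25], [-6, 25, 19]].
An LDLᵀ factorisation of A has diagonal entries 2, 5, 4/5.
Counting signs: 3 positive.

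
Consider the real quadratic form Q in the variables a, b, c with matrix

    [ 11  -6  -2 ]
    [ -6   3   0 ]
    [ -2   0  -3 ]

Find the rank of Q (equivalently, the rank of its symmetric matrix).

3

Row-reducing A symmetrically gives the diagonal entries 11, -3/11, 1.
That gives 2 positive, 1 negative pivots.
The rank is the number of nonzero pivots: 3.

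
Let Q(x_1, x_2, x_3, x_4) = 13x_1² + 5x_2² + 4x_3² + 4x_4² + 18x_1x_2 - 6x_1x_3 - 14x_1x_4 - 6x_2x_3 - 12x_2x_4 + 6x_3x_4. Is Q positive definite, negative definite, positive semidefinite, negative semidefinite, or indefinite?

indefinite

Write A = [[13, 9, -3, -7], [9, 5, -3, -6], [-3, -3, 4, 3], [-7, -6, 3, 4]].
Row-reducing A symmetrically gives the diagonal entries 13, -16/13, 4, 3/64.
So there are 3 positive, 1 negative pivots.
Hence Q is indefinite.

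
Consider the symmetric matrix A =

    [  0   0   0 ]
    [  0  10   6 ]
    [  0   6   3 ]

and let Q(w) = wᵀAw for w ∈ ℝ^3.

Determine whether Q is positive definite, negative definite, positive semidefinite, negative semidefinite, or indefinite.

Congruent diagonalization of A (simultaneous row and column reduction) yields pivots 0, 10, -3/5.
Counting signs: 1 positive, 1 negative, 1 zero.
Hence Q is indefinite.

indefinite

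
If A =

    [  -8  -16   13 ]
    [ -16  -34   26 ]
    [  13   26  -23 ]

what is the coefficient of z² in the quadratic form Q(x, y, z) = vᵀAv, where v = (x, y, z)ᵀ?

-23

The coefficient of z² is the diagonal entry A[3,3] = -23.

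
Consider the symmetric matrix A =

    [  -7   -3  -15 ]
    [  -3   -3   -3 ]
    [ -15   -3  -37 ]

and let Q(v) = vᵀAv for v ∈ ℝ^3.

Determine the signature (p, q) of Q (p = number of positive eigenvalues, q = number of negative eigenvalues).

Row-reducing A symmetrically gives the diagonal entries -7, -12/7, 2.
That gives 1 positive, 2 negative pivots.

(1, 2)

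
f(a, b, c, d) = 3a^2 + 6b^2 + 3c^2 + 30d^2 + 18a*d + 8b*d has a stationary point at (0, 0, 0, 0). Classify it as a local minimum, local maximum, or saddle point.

The Hessian at the origin is H = [[6, 0, 0, 18], [0, 12, 0, 8], [0, 0, 6, 0], [18, 8, 0, 60]].
Symmetric row and column elimination reduces H to a congruent diagonal form with pivots 6, 12, 6, 2/3.
So there are 4 positive pivots.
H is positive definite, so the origin is a strict local minimum.

local minimum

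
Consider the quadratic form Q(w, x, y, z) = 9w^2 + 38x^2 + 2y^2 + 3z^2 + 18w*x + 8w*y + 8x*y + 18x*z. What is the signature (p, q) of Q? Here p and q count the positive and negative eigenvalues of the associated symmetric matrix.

(4, 0)

The associated matrix is A = [[9, 9, 4, 0], [9, 38, 4, 9], [4, 4, 2, 0], [0, 9, 0, 3]].
Symmetric row and column elimination reduces A to a congruent diagonal form with pivots 9, 29, 2/9, 6/29.
So there are 4 positive pivots.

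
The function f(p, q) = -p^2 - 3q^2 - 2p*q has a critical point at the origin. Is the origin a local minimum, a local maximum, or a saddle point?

The Hessian at the origin is H = [[-2, -2], [-2, -6]].
det H = -2·-6 − (-2)² = 8 > 0 and H[1,1] = -2 < 0, so H is negative definite.
Therefore the origin is a local maximum.

local maximum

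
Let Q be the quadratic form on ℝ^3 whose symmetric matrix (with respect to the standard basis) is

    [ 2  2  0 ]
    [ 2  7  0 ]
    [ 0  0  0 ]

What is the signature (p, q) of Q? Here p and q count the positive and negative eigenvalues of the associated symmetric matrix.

Row-reducing A symmetrically gives the diagonal entries 2, 5, 0.
Counting signs: 2 positive, 1 zero.

(2, 0)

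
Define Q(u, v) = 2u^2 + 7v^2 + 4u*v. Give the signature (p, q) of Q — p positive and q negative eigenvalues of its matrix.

The associated matrix is A = [[2, 2], [2, 7]].
Applying the same elementary operations to the rows and columns of A produces a congruent diagonal matrix with entries 2, 5.
Counting signs: 2 positive.

(2, 0)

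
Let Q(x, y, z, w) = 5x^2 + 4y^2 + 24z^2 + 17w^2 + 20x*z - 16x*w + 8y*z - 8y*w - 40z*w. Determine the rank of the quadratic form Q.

The associated matrix is A = [[5, 0, 10, -8], [0, 4, 4, -4], [10, 4, 24, -20], [-8, -4, -20, 17]].
Row-reducing A symmetrically gives the diagonal entries 5, 4, 0, 1/5.
That gives 3 positive, 1 zero pivots.
The rank is the number of nonzero pivots: 3.

3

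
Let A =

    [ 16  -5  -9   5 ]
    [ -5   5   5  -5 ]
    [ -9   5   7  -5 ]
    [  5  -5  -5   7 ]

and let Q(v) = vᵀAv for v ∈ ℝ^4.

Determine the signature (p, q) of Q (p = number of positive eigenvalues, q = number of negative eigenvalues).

An LDLᵀ factorisation of A has diagonal entries 16, 55/16, 6/11, 2.
That gives 4 positive pivots.

(4, 0)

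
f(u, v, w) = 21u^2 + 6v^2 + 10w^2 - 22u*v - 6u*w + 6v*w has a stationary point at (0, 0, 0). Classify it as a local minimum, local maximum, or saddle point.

The Hessian at the origin is H = [[42, -22, -6], [-22, 12, 6], [-6, 6, 20]].
Symmetric row and column elimination reduces H to a congruent diagonal form with pivots 42, 10/21, 2.
Counting signs: 3 positive.
H is positive definite, so the origin is a strict local minimum.

local minimum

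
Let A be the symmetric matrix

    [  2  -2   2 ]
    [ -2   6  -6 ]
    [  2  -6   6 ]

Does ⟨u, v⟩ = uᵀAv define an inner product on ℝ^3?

Symmetric row and column elimination reduces A to a congruent diagonal form with pivots 2, 4, 0.
Counting signs: 2 positive, 1 zero.
Hence Q is positive semidefinite.
⟨·,·⟩ is an inner product exactly when A is positive definite.

no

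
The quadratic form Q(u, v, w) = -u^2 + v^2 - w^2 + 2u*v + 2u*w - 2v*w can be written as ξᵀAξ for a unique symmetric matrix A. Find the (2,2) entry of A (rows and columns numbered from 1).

The coefficient of v^2 in Q is 1, and that is exactly A[2,2].

1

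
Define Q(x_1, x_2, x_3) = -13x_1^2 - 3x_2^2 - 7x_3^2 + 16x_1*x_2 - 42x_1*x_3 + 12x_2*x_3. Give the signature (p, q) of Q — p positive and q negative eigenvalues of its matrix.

(2, 1)

The associated matrix is A = [[-13, 8, -21], [8, -3, 6], [-21, 6, -7]].
Row-reducing A symmetrically gives the diagonal entries -13, 25/13, 2.
That gives 2 positive, 1 negative pivots.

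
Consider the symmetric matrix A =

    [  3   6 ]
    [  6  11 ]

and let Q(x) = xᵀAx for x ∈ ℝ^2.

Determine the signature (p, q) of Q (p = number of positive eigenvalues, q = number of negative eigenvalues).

An LDLᵀ factorisation of A has diagonal entries 3, -1.
So there are 1 positive, 1 negative pivots.

(1, 1)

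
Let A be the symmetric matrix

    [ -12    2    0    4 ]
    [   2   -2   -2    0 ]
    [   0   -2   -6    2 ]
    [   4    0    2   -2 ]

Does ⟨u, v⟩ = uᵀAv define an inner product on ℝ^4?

no

Applying the same elementary operations to the rows and columns of A produces a congruent diagonal matrix with entries -12, -5/3, -18/5, 0.
That gives 3 negative, 1 zero pivots.
Hence Q is negative semidefinite.
⟨·,·⟩ is an inner product exactly when A is positive definite.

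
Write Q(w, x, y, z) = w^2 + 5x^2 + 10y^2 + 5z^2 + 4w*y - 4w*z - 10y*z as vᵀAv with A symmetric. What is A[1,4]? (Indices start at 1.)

The coefficient of w·z in Q is -4. For a symmetric A this equals A[1,4] + A[4,1] = 2·A[1,4].
So A[1,4] = -4/2 = -2.

-2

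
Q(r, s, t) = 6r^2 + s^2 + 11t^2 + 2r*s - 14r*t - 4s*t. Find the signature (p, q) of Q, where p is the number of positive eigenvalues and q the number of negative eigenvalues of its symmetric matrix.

(3, 0)

Write A = [[6, 1, -7], [1, 1, -2], [-7, -2, 11]].
Applying the same elementary operations to the rows and columns of A produces a congruent diagonal matrix with entries 6, 5/6, 2.
That gives 3 positive pivots.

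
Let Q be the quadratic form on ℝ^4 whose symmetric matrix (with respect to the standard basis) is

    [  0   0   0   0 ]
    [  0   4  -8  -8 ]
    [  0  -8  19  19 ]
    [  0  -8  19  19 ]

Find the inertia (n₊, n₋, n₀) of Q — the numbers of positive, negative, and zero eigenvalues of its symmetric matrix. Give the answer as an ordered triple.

Symmetric row and column elimination reduces A to a congruent diagonal form with pivots 0, 4, 3, 0.
Counting signs: 2 positive, 2 zero.

(2, 0, 2)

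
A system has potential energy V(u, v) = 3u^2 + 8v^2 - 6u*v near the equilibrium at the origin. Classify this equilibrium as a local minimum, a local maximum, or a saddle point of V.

The Hessian at the origin is H = [[6, -6], [-6, 16]].
det H = 6·16 − (-6)² = 60 > 0 and H[1,1] = 6 > 0, so H is positive definite.
Therefore the origin is a local minimum.

local minimum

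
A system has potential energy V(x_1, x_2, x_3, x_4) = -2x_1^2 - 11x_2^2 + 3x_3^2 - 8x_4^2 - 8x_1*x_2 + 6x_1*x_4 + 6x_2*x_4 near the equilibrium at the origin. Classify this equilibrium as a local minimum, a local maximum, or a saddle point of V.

saddle point

The Hessian at the origin is H = [[-4, -8, 0, 6], [-8, -22, 0, 6], [0, 0, 6, 0], [6, 6, 0, -16]].
Symmetric row and column elimination reduces H to a congruent diagonal form with pivots -4, -6, 6, -1.
So there are 1 positive, 3 negative pivots.
H is indefinite, so the origin is a saddle point.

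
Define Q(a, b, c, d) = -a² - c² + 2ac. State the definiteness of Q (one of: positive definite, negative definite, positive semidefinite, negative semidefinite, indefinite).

negative semidefinite

Write A = [[-1, 0, 1, 0], [0, 0, 0, 0], [1, 0, -1, 0], [0, 0, 0, 0]].
Applying the same elementary operations to the rows and columns of A produces a congruent diagonal matrix with entries -1, 0, 0, 0.
Counting signs: 1 negative, 3 zero.
Hence Q is negative semidefinite.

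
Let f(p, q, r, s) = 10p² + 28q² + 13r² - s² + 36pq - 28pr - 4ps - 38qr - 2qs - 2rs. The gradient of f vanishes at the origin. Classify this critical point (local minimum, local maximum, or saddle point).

The Hessian at the origin is H = [[20, 36, -28, -4], [36, 56, -38, -2], [-28, -38, 26, -2], [-4, -2, -2, -2]].
Applying the same elementary operations to the rows and columns of H produces a congruent diagonal matrix with entries 20, -44/5, 47/11, 12/47.
That gives 3 positive, 1 negative pivots.
H is indefinite, so the origin is a saddle point.

saddle point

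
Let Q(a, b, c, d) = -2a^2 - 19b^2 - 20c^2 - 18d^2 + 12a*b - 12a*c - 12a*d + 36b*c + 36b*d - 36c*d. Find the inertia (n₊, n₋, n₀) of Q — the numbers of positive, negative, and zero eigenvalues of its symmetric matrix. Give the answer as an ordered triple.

The associated matrix is A = [[-2, 6, -6, -6], [6, -19, 18, 18], [-6, 18, -20, -18], [-6, 18, -18, -18]].
Row-reducing A symmetrically gives the diagonal entries -2, -1, -2, 0.
That gives 3 negative, 1 zero pivots.

(0, 3, 1)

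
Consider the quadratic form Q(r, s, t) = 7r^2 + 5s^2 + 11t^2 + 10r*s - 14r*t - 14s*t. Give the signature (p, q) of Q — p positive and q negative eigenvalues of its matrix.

(3, 0)

Write A = [[7, 5, -7], [5, 5, -7], [-7, -7, 11]].
Symmetric row and column elimination reduces A to a congruent diagonal form with pivots 7, 10/7, 6/5.
That gives 3 positive pivots.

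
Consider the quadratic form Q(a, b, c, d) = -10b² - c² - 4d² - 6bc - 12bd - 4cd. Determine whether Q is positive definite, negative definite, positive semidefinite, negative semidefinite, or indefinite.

Write A = [[0, 0, 0, 0], [0, -10, -3, -6], [0, -3, -1, -2], [0, -6, -2, -4]].
Applying the same elementary operations to the rows and columns of A produces a congruent diagonal matrix with entries 0, -10, -1/10, 0.
Counting signs: 2 negative, 2 zero.
Hence Q is negative semidefinite.

negative semidefinite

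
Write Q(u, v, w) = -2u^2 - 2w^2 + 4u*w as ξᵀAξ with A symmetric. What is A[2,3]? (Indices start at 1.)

0

The coefficient of v·w in Q is 0. For a symmetric A this equals A[2,3] + A[3,2] = 2·A[2,3].
So A[2,3] = 0/2 = 0.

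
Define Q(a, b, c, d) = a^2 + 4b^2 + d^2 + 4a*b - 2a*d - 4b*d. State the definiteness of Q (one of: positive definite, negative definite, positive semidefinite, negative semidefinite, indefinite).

Write A = [[1, 2, 0, -1], [2, 4, 0, -2], [0, 0, 0, 0], [-1, -2, 0, 1]].
Congruent diagonalization of A (simultaneous row and column reduction) yields pivots 1, 0, 0, 0.
So there are 1 positive, 3 zero pivots.
Hence Q is positive semidefinite.

positive semidefinite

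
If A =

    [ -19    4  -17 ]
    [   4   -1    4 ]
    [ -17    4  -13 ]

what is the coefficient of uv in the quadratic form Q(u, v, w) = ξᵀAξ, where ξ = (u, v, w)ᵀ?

The coefficient of uv is A[1,2] + A[2,1] = 2·4 = 8.

8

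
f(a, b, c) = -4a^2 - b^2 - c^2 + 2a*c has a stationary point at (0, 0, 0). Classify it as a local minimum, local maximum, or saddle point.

The Hessian at the origin is H = [[-8, 0, 2], [0, -2, 0], [2, 0, -2]].
Applying the same elementary operations to the rows and columns of H produces a congruent diagonal matrix with entries -8, -2, -3/2.
That gives 3 negative pivots.
H is negative definite, so the origin is a strict local maximum.

local maximum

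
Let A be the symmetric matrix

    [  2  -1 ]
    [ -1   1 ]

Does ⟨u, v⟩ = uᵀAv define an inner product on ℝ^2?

yes

For the 2×2 matrix [[2, -1], [-1, 1]]: det = 2·1 − (-1)² = 1, trace = 3.
det > 0 so both eigenvalues share the sign of the trace; trace = 3 > 0 ⇒ both positive.
⟨·,·⟩ is an inner product exactly when A is positive definite.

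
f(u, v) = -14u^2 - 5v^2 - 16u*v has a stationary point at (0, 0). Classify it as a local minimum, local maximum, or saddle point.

The Hessian at the origin is H = [[-28, -16], [-16, -10]].
det H = -28·-10 − (-16)² = 24 > 0 and H[1,1] = -28 < 0, so H is negative definite.
Therefore the origin is a local maximum.

local maximum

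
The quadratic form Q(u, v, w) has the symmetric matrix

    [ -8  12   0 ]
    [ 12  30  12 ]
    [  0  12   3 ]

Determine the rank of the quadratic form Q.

Applying the same elementary operations to the rows and columns of A produces a congruent diagonal matrix with entries -8, 48, 0.
So there are 1 positive, 1 negative, 1 zero pivots.
The rank is the number of nonzero pivots: 2.

2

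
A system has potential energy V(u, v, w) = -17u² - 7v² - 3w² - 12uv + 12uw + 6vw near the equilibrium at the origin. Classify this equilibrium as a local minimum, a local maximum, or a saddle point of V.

The Hessian at the origin is H = [[-34, -12, 12], [-12, -14, 6], [12, 6, -6]].
Congruent diagonalization of H (simultaneous row and column reduction) yields pivots -34, -166/17, -120/83.
That gives 3 negative pivots.
H is negative definite, so the origin is a strict local maximum.

local maximum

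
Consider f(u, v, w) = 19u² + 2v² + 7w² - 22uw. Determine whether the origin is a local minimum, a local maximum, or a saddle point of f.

The Hessian at the origin is H = [[38, 0, -22], [0, 4, 0], [-22, 0, 14]].
Symmetric row and column elimination reduces H to a congruent diagonal form with pivots 38, 4, 24/19.
So there are 3 positive pivots.
H is positive definite, so the origin is a strict local minimum.

local minimum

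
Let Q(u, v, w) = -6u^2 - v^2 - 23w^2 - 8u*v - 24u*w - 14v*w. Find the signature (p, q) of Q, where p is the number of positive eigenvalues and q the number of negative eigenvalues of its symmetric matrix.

(2, 1)

Write A = [[-6, -4, -12], [-4, -1, -7], [-12, -7, -23]].
An LDLᵀ factorisation of A has diagonal entries -6, 5/3, 2/5.
So there are 2 positive, 1 negative pivots.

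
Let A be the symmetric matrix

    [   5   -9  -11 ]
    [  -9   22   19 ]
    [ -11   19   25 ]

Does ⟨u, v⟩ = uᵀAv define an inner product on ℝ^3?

Leading principal minors: Δ_1 = 5, Δ_2 = 29, Δ_3 = 20.
All leading principal minors are positive, so by Sylvester's criterion Q is positive definite.
⟨·,·⟩ is an inner product exactly when A is positive definite.

yes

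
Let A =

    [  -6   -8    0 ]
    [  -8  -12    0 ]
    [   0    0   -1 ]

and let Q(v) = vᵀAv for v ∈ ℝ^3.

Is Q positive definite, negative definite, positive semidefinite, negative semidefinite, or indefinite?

negative definite

Symmetric row and column elimination reduces A to a congruent diagonal form with pivots -6, -4/3, -1.
Counting signs: 3 negative.
Hence Q is negative definite.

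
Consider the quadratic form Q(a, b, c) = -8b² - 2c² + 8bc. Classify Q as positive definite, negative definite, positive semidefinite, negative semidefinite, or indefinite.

negative semidefinite

The symmetric matrix is A = [[0, 0, 0], [0, -8, 4], [0, 4, -2]].
Applying the same elementary operations to the rows and columns of A produces a congruent diagonal matrix with entries 0, -8, 0.
Counting signs: 1 negative, 2 zero.
Hence Q is negative semidefinite.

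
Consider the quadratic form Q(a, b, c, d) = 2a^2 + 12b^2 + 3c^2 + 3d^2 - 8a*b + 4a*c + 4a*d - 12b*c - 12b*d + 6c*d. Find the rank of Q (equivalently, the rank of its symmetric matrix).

2

Write A = [[2, -4, 2, 2], [-4, 12, -6, -6], [2, -6, 3, 3], [2, -6, 3, 3]].
Congruent diagonalization of A (simultaneous row and column reduction) yields pivots 2, 4, 0, 0.
So there are 2 positive, 2 zero pivots.
The rank is the number of nonzero pivots: 2.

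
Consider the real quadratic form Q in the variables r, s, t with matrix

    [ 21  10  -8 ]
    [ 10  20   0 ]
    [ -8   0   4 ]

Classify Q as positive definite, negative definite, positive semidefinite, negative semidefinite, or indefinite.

Congruent diagonalization of A (simultaneous row and column reduction) yields pivots 21, 320/21, 0.
So there are 2 positive, 1 zero pivots.
Hence Q is positive semidefinite.

positive semidefinite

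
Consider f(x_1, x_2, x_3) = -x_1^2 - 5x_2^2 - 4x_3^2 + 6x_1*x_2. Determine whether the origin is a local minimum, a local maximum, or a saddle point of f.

The Hessian at the origin is H = [[-2, 6, 0], [6, -10, 0], [0, 0, -8]].
Row-reducing H symmetrically gives the diagonal entries -2, 8, -8.
So there are 1 positive, 2 negative pivots.
H is indefinite, so the origin is a saddle point.

saddle point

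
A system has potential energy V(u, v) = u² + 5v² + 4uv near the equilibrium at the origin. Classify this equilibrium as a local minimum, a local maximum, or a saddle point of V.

local minimum

The Hessian at the origin is H = [[2, 4], [4, 10]].
det H = 2·10 − (4)² = 4 > 0 and H[1,1] = 2 > 0, so H is positive definite.
Therefore the origin is a local minimum.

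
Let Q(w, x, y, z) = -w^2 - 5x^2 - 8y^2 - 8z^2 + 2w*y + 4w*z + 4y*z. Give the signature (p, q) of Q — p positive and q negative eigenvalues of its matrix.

The associated matrix is A = [[-1, 0, 1, 2], [0, -5, 0, 0], [1, 0, -8, 2], [2, 0, 2, -8]].
Symmetric row and column elimination reduces A to a congruent diagonal form with pivots -1, -5, -7, -12/7.
So there are 4 negative pivots.

(0, 4)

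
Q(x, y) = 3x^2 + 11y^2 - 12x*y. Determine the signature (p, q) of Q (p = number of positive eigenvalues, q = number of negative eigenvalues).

(1, 1)

Write A = [[3, -6], [-6, 11]].
Row-reducing A symmetrically gives the diagonal entries 3, -1.
That gives 1 positive, 1 negative pivots.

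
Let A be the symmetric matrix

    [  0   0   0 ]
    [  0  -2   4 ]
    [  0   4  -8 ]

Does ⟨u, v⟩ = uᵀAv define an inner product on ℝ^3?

no

Applying the same elementary operations to the rows and columns of A produces a congruent diagonal matrix with entries 0, -2, 0.
So there are 1 negative, 2 zero pivots.
Hence Q is negative semidefinite.
⟨·,·⟩ is an inner product exactly when A is positive definite.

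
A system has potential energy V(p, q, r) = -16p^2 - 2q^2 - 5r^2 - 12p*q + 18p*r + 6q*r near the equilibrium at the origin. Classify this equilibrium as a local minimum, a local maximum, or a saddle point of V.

saddle point

The Hessian at the origin is H = [[-32, -12, 18], [-12, -4, 6], [18, 6, -10]].
An LDLᵀ factorisation of H has diagonal entries -32, 1/2, -1.
Counting signs: 1 positive, 2 negative.
H is indefinite, so the origin is a saddle point.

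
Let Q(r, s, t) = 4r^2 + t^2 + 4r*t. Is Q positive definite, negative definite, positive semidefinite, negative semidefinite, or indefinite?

Write A = [[4, 0, 2], [0, 0, 0], [2, 0, 1]].
Applying the same elementary operations to the rows and columns of A produces a congruent diagonal matrix with entries 4, 0, 0.
Counting signs: 1 positive, 2 zero.
Hence Q is positive semidefinite.

positive semidefinite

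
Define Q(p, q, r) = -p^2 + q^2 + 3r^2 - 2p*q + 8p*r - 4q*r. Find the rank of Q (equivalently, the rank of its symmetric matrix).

3

The symmetric matrix is A = [[-1, -1, 4], [-1, 1, -2], [4, -2, 3]].
Row-reducing A symmetrically gives the diagonal entries -1, 2, 1.
So there are 2 positive, 1 negative pivots.
The rank is the number of nonzero pivots: 3.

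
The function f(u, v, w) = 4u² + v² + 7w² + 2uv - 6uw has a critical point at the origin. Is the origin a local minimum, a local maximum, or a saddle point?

local minimum

The Hessian at the origin is H = [[8, 2, -6], [2, 2, 0], [-6, 0, 14]].
Applying the same elementary operations to the rows and columns of H produces a congruent diagonal matrix with entries 8, 3/2, 8.
That gives 3 positive pivots.
H is positive definite, so the origin is a strict local minimum.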